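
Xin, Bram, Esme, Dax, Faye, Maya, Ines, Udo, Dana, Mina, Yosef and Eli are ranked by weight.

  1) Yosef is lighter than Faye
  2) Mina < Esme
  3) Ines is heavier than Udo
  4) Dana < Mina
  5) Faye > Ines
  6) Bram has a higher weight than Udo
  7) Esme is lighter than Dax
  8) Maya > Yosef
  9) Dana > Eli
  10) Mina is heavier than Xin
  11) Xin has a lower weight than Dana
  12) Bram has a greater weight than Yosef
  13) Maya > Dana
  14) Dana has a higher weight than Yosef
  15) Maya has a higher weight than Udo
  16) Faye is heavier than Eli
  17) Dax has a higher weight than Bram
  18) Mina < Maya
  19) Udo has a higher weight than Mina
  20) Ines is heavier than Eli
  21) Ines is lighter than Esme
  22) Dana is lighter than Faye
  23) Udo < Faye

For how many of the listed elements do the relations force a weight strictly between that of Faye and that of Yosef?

4

The relations place Yosef below Faye. An element lies strictly between them when it is forced above Yosef and also forced below Faye.
Above Yosef: {Dana, Mina, Udo, Ines, Esme, Maya, Bram, Dax}. Below Faye: {Eli, Xin, Dana, Mina, Udo, Ines}.
Intersection: {Dana, Mina, Udo, Ines} — 4.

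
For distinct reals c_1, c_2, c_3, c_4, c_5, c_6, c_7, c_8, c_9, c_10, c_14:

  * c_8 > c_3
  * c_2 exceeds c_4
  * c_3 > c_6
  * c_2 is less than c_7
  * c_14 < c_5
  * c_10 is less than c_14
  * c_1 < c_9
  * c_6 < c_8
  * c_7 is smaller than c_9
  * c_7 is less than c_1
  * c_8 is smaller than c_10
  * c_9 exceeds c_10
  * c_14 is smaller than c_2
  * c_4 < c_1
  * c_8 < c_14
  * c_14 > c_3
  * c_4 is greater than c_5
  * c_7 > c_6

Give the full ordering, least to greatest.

The consecutive links are each given: c_6 < c_3; c_3 < c_8; c_8 < c_10; c_10 < c_14; c_14 < c_5; c_5 < c_4; c_4 < c_2; c_2 < c_7; c_7 < c_1; c_1 < c_9.

c_6 < c_3 < c_8 < c_10 < c_14 < c_5 < c_4 < c_2 < c_7 < c_1 < c_9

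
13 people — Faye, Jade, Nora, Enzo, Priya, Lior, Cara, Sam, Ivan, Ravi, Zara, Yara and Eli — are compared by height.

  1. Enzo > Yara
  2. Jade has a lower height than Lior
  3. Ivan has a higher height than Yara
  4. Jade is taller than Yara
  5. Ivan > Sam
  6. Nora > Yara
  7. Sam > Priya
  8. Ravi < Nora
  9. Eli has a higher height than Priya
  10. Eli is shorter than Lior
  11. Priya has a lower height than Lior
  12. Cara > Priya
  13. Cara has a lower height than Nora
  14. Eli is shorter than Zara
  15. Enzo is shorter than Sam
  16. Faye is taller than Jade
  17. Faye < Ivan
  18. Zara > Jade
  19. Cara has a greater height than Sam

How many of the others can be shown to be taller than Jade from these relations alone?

4

Directly above Jade: Faye, Lior, Zara.
One step further: Ivan (4 so far).
No other element is forced above Jade by the given relations, so the count is 4.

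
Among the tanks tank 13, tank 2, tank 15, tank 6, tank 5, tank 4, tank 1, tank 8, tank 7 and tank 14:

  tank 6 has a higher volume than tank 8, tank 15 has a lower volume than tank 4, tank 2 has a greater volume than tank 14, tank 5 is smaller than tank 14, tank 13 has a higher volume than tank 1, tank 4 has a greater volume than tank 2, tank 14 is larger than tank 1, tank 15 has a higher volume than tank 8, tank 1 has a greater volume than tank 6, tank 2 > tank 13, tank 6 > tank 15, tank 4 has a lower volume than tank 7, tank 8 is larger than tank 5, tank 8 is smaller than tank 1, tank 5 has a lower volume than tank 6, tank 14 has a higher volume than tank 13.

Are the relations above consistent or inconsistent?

Every relation is compatible with tank 5 < tank 8 < tank 15 < tank 6 < tank 1 < tank 13 < tank 14 < tank 2 < tank 4 < tank 7; the set is consistent.

consistent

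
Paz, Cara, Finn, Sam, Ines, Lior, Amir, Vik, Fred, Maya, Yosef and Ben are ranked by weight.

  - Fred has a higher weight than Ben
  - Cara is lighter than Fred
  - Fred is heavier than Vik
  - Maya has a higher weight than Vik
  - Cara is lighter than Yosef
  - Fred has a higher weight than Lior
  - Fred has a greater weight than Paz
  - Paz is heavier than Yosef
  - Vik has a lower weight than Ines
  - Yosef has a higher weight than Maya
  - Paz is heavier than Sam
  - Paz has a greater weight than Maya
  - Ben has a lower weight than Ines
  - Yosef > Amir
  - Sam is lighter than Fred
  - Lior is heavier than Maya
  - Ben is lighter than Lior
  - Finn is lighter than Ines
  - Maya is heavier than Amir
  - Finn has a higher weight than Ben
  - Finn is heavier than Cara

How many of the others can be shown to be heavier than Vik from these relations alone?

From Vik the given relations immediately reach Maya, Fred, Ines.
From those, Lior, Yosef, Paz — 6 in total.
Nothing else is reachable above Vik; 6 in all.

6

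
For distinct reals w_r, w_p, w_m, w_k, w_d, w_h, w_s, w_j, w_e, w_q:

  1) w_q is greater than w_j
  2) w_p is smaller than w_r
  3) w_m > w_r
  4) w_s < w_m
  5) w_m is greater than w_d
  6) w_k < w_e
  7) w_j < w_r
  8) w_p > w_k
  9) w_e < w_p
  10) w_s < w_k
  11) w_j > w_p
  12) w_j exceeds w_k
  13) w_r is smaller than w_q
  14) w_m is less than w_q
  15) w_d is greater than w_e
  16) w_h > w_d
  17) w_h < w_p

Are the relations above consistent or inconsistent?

consistent

The single ordering w_s < w_k < w_e < w_d < w_h < w_p < w_j < w_r < w_m < w_q satisfies every listed relation, so no contradiction arises.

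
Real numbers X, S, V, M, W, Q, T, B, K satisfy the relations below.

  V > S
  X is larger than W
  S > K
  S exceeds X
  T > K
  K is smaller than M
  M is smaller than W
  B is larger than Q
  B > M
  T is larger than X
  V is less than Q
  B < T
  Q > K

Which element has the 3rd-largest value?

Q

The consecutive relations fix a unique order: K < M < W < X < S < V < Q < B < T.
The 3rd largest is Q.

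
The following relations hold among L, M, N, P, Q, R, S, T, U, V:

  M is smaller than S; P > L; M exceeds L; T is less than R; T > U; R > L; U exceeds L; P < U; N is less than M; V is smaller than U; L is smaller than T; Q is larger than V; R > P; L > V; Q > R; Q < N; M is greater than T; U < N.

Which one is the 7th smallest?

Q

Chaining the given pairs: V < L < P < U < T < R < Q < N < M < S.
Counting 7 from the smallest end gives Q.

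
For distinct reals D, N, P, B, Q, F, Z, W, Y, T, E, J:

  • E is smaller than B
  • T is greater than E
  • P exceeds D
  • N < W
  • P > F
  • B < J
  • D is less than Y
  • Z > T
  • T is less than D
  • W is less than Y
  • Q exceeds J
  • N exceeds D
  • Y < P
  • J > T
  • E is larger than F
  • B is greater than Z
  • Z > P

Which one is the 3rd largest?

The consecutive relations fix a unique order: F < E < T < D < N < W < Y < P < Z < B < J < Q.
Counting 3 from the largest end gives B.

B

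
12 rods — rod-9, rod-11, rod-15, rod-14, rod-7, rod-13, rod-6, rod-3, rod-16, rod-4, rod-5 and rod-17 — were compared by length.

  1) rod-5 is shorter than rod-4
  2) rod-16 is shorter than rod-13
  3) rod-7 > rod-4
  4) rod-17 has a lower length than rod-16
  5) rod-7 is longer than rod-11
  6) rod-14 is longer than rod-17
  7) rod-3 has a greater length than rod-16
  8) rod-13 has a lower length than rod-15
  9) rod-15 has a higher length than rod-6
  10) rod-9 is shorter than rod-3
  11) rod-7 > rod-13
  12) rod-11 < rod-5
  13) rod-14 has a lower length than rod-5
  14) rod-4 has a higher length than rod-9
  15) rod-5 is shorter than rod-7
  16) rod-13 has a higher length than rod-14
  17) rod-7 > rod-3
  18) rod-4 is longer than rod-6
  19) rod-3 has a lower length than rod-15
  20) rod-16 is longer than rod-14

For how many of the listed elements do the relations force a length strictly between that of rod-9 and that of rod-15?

1

Chaining upward from rod-9 reaches: rod-3, rod-4, rod-7.
Chaining downward from rod-15 reaches: rod-17, rod-14, rod-6, rod-16, rod-13, rod-3.
Strictly between rod-9 and rod-15 are those in both lists: rod-3 — 1 element.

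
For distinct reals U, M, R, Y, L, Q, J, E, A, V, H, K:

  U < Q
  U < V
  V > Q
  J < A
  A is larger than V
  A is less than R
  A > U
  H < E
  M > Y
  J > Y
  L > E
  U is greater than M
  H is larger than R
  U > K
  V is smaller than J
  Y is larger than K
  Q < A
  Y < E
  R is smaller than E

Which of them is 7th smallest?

J

The consecutive relations fix a unique order: K < Y < M < U < Q < V < J < A < R < H < E < L.
Counting 7 from the smallest end gives J.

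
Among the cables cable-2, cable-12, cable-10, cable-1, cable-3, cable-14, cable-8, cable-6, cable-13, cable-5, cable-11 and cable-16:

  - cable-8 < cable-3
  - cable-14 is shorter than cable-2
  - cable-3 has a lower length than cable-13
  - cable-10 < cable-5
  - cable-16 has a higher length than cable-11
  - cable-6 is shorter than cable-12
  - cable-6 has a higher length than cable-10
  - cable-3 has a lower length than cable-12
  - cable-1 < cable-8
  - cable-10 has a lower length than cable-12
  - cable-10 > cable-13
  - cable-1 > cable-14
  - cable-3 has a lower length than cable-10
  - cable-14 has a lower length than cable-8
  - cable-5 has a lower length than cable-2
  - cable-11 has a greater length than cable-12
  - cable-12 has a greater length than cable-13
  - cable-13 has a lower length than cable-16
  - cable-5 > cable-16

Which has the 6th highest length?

cable-6

Piecing the relations together gives one ordering: cable-14 < cable-1 < cable-8 < cable-3 < cable-13 < cable-10 < cable-6 < cable-12 < cable-11 < cable-16 < cable-5 < cable-2.
Counting 6 from the largest end gives cable-6.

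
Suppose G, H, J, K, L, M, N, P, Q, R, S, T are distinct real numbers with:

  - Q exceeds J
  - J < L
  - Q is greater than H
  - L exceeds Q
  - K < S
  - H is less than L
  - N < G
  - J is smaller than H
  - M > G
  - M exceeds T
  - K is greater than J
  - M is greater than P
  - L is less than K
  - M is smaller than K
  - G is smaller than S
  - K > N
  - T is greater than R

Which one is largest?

R is not greatest since R < T; J is not greatest since J < L; T is not greatest since T < M; H is not greatest since H < Q; Q is not greatest since Q < L; L is not greatest since L < K; N is not greatest since N < G; P is not greatest since P < M; G is not greatest since G < M; M is not greatest since M < K; K is not greatest since K < S.
Only S has nothing above it, so S is the largest.

S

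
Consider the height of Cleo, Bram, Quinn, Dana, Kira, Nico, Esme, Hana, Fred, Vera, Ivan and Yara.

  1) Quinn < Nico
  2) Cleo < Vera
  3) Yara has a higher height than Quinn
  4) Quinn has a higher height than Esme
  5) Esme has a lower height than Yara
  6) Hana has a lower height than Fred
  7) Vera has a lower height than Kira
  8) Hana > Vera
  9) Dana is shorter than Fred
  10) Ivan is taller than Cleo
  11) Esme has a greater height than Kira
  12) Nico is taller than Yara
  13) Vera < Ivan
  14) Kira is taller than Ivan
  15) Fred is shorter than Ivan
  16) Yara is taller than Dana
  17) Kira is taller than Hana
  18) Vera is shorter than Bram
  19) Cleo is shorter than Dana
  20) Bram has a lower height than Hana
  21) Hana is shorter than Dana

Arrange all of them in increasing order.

Cleo < Vera < Bram < Hana < Dana < Fred < Ivan < Kira < Esme < Quinn < Yara < Nico

Each adjacent pair is fixed by a given relation: Cleo < Vera; Vera < Bram; Bram < Hana; Hana < Dana; Dana < Fred; Fred < Ivan; Ivan < Kira; Kira < Esme; Esme < Quinn; Quinn < Yara; Yara < Nico. Chaining them end to end gives the full order.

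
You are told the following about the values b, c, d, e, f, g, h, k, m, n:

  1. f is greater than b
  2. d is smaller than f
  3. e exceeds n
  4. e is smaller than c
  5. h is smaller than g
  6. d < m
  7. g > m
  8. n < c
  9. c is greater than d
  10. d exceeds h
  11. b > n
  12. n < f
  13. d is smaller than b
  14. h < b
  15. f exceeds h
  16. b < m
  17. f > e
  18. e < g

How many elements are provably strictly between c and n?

1

The relations place n below c. An element lies strictly between them when it is forced above n and also forced below c.
Above n: {e, b, m, g, f}. Below c: {h, d, e}.
Intersection: {e} — 1.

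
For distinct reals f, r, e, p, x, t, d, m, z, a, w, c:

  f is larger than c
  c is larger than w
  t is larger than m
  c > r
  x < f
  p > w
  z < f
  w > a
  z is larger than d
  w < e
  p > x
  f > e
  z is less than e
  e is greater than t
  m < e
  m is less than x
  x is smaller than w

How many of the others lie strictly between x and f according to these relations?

The relations place x below f. An element lies strictly between them when it is forced above x and also forced below f.
Above x: {w, e, p, c}. Below f: {r, d, m, a, t, z, w, e, c}.
Intersection: {w, e, c} — 3.

3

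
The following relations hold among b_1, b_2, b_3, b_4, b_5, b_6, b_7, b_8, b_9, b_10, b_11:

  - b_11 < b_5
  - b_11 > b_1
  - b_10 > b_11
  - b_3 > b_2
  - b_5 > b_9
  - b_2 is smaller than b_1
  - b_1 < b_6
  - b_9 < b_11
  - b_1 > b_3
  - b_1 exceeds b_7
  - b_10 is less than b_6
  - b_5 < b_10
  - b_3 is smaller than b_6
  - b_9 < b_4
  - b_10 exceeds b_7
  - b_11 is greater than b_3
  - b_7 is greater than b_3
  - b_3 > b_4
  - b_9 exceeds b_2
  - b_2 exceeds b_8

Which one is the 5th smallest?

Chaining the given pairs: b_8 < b_2 < b_9 < b_4 < b_3 < b_7 < b_1 < b_11 < b_5 < b_10 < b_6.
Counting 5 from the smallest end gives b_3.

b_3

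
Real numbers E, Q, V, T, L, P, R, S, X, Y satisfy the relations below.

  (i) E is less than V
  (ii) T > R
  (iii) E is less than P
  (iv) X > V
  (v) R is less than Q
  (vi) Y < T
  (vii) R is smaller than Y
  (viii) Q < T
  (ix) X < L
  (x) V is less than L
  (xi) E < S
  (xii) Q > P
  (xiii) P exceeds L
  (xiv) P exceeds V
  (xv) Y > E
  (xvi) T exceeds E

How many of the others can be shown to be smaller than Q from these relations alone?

Directly below Q: R, P.
One step further: E, V, L (5 so far).
One step further: X (6 so far).
No other element is forced below Q by the given relations, so the count is 6.

6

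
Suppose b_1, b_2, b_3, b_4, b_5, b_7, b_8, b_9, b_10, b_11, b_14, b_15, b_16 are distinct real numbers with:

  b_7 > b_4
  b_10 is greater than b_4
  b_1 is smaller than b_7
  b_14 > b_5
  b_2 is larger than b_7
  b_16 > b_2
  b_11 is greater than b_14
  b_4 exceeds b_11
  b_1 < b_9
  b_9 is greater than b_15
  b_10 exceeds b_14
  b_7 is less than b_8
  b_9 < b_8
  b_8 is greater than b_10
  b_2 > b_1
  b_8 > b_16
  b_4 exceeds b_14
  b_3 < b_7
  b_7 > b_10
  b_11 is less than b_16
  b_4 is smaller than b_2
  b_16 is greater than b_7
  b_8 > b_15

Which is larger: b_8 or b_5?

Link the given pairs in sequence: b_5 < b_14; b_14 < b_11; b_11 < b_4; b_4 < b_2; b_2 < b_16; b_16 < b_8.
Chaining these gives b_5 < b_14 < b_11 < b_4 < b_2 < b_16 < b_8.
So b_5 < b_8; b_8 is the larger of the two.

b_8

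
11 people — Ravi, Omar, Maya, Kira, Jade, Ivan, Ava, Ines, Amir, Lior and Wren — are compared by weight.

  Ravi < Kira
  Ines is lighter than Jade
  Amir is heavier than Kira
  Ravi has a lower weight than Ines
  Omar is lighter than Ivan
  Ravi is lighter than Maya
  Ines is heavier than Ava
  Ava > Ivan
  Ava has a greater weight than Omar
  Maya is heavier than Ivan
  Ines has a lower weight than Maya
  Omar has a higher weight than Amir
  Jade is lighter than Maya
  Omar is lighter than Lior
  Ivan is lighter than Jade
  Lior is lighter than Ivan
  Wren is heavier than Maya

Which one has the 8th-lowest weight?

Chaining the given pairs: Ravi < Kira < Amir < Omar < Lior < Ivan < Ava < Ines < Jade < Maya < Wren.
Counting 8 from the smallest end gives Ines.

Ines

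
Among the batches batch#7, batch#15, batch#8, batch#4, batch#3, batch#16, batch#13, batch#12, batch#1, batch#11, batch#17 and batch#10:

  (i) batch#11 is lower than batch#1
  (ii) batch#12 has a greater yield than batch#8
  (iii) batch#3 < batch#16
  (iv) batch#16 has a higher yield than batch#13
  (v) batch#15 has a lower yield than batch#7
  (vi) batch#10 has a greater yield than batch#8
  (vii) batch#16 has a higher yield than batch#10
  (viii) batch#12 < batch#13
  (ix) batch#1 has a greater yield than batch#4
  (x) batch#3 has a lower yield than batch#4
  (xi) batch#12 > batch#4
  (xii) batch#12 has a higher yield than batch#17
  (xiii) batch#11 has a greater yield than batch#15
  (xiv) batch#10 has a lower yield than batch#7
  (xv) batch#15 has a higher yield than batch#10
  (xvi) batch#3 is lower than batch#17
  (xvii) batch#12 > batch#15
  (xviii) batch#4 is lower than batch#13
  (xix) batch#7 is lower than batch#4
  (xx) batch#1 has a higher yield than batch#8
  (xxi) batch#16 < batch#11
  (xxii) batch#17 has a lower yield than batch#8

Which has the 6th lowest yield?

batch#7

Piecing the relations together gives one ordering: batch#3 < batch#17 < batch#8 < batch#10 < batch#15 < batch#7 < batch#4 < batch#12 < batch#13 < batch#16 < batch#11 < batch#1.
Counting 6 from the smallest end gives batch#7.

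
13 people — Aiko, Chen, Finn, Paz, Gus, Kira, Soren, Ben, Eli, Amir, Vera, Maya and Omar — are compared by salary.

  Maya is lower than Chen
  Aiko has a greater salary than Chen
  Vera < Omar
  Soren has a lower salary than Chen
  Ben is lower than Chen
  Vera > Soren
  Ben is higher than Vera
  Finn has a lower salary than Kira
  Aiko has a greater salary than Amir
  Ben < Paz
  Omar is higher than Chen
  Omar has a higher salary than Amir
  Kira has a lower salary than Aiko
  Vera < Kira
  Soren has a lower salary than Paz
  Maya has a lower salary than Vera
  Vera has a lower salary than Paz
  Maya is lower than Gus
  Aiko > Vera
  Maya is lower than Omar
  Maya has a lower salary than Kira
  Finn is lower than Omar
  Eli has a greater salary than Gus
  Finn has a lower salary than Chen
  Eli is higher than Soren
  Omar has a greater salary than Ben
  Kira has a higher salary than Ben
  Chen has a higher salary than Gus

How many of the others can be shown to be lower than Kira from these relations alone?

5

Directly below Kira: Finn, Maya, Vera, Ben.
One step further: Soren (5 so far).
No other element is forced below Kira by the given relations, so the count is 5.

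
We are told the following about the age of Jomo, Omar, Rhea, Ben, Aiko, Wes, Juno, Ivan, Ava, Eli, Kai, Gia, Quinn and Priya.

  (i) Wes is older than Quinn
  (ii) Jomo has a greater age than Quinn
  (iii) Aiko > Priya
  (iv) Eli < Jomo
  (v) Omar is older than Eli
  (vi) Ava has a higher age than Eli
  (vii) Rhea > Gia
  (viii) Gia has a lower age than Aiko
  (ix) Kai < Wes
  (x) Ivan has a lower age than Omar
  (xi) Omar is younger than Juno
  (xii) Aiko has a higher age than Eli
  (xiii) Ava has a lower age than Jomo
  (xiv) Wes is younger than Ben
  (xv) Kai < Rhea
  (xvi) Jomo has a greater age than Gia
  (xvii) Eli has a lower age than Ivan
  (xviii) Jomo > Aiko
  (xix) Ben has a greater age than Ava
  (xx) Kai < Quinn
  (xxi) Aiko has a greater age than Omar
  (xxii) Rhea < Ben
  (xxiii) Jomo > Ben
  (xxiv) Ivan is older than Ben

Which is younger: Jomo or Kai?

Kai < Wes < Ben < Ivan < Omar < Aiko < Jomo, by transitivity through Wes, Ben, Ivan, Omar, Aiko.
So Kai < Jomo; Kai is the younger of the two.

Kai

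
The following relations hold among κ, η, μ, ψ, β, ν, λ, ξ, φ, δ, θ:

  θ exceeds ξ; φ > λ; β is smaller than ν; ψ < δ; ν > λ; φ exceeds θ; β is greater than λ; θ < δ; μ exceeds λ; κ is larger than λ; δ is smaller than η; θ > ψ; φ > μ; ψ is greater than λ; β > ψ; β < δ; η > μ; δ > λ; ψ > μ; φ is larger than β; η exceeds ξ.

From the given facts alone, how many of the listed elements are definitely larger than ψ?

6

From ψ the given relations immediately reach β, θ, δ.
From those, ν, η, φ — 6 in total.
Nothing else is reachable above ψ; 6 in all.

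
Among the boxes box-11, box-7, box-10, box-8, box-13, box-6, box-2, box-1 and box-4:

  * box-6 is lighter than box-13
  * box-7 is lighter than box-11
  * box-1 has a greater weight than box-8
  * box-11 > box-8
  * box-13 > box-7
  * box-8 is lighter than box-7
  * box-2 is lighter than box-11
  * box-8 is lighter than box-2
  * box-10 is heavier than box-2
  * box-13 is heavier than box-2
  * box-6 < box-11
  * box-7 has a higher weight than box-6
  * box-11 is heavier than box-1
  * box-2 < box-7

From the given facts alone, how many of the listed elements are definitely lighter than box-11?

The elements the relations force below box-11 are box-6, box-8, box-2, box-1, box-7 — no chain reaches any other.
That is 5.

5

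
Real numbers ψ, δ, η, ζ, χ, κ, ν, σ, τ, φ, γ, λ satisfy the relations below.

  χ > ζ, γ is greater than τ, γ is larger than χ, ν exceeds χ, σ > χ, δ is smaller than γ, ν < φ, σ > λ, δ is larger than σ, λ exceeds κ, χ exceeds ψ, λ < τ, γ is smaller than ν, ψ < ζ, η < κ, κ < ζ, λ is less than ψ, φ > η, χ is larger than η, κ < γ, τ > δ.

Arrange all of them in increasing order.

The consecutive links are each given: η < κ; κ < λ; λ < ψ; ψ < ζ; ζ < χ; χ < σ; σ < δ; δ < τ; τ < γ; γ < ν; ν < φ.

η < κ < λ < ψ < ζ < χ < σ < δ < τ < γ < ν < φ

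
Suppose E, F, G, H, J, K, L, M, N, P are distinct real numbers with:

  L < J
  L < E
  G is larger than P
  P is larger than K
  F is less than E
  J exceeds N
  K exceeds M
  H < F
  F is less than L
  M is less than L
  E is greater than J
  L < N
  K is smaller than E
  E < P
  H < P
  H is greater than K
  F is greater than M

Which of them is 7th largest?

Piecing the relations together gives one ordering: M < K < H < F < L < N < J < E < P < G.
The 7th largest is F.

F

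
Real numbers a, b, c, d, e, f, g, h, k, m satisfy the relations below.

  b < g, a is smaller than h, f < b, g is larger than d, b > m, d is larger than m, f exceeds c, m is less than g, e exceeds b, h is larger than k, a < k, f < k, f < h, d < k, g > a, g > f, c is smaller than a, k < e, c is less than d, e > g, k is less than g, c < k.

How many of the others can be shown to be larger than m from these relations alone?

6

The elements the relations force above m are d, b, k, h, g, e — no chain reaches any other.
That is 6.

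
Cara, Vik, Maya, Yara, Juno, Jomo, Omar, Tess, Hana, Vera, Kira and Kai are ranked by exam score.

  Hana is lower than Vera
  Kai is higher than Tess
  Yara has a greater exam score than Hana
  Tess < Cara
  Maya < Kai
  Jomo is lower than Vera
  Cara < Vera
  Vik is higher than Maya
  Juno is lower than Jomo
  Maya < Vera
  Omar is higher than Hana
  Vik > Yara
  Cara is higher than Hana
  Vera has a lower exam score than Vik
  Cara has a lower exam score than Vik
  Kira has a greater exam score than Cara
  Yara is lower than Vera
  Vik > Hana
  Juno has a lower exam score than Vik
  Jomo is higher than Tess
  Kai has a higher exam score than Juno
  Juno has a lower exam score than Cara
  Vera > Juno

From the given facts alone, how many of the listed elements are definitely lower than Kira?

The elements the relations force below Kira are Tess, Juno, Hana, Cara — no chain reaches any other.
That is 4.

4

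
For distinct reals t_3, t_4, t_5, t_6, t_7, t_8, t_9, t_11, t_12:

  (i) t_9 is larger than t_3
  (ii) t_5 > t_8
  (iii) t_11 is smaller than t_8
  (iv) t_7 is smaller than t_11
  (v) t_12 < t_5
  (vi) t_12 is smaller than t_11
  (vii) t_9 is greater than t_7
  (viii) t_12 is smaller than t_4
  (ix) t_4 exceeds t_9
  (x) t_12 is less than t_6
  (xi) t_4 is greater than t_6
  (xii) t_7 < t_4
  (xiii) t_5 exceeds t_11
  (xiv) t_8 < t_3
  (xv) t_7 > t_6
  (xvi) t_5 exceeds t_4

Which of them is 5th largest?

t_8

The consecutive relations fix a unique order: t_12 < t_6 < t_7 < t_11 < t_8 < t_3 < t_9 < t_4 < t_5.
The 5th largest is t_8.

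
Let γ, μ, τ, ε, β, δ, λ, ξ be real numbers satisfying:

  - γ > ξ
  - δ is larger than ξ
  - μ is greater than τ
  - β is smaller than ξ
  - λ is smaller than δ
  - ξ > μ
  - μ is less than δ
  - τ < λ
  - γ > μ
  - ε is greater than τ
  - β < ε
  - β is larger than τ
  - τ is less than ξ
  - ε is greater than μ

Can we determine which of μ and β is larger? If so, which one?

undetermined

Following every chain through β: above β we get ξ, γ, ε, δ; below β we get τ.
μ is not reached, and no chain runs the other way from μ to β.
So the given relations leave the order of β and μ undetermined.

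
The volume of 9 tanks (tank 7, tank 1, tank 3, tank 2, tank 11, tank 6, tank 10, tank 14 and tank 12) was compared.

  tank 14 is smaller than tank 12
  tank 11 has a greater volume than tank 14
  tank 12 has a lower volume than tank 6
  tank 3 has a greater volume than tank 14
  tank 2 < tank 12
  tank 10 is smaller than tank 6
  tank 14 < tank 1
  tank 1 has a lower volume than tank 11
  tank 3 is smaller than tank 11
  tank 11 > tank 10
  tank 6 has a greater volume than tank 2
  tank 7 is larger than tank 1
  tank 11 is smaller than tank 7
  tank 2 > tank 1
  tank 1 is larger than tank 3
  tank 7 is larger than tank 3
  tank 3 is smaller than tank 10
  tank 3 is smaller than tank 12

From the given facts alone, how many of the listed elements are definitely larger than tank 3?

Directly above tank 3: tank 1, tank 12, tank 10, tank 11, tank 7.
One step further: tank 2, tank 6 (7 so far).
Nothing else is reachable above tank 3; 7 in all.

7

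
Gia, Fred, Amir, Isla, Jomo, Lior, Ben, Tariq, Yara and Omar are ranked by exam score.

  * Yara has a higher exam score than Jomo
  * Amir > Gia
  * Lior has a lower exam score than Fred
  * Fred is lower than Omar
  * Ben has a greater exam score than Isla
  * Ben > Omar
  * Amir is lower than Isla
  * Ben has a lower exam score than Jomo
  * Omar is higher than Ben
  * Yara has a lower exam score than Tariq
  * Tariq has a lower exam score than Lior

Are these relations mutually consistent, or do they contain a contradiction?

Chaining the given relations yields Ben < Jomo < Yara < Tariq < Lior < Fred < Omar, so Ben < Omar. But one relation states Omar < Ben. These cannot both hold.

inconsistent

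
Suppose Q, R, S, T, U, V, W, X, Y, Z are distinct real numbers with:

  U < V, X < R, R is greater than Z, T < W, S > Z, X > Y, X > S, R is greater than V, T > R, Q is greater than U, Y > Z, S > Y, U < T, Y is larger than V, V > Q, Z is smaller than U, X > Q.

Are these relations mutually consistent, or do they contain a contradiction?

Every relation is compatible with Z < U < Q < V < Y < S < X < R < T < W; the set is consistent.

consistent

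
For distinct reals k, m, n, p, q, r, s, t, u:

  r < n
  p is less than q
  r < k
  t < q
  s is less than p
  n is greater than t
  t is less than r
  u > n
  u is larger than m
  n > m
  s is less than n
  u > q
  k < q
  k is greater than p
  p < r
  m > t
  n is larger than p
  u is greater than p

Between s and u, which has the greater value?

Following the relations from s: s < p < r < k < q < u.
So s < u; u is the larger of the two.

u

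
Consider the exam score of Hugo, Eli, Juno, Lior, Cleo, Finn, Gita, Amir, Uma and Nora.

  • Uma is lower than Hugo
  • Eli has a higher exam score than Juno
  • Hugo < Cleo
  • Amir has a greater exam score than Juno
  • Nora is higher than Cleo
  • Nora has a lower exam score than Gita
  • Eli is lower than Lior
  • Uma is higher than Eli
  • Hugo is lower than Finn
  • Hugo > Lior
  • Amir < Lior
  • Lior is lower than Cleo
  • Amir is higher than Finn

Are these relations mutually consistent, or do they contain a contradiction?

Chaining the given relations yields Hugo < Finn < Amir < Lior, so Hugo < Lior. But one relation states Lior < Hugo. These cannot both hold.

inconsistent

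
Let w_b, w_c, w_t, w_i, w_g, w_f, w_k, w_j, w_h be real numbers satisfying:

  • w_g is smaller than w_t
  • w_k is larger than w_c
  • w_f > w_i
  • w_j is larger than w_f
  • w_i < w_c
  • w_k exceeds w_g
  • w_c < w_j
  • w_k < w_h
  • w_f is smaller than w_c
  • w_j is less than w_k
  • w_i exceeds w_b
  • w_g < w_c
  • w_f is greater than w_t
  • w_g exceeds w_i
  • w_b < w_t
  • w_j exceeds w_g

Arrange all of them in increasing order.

w_b < w_i < w_g < w_t < w_f < w_c < w_j < w_k < w_h

Nothing is placed below w_b, so it is least; from there w_b < w_i; w_i < w_g; w_g < w_t; w_t < w_f; w_f < w_c; w_c < w_j; w_j < w_k; w_k < w_h, each given directly.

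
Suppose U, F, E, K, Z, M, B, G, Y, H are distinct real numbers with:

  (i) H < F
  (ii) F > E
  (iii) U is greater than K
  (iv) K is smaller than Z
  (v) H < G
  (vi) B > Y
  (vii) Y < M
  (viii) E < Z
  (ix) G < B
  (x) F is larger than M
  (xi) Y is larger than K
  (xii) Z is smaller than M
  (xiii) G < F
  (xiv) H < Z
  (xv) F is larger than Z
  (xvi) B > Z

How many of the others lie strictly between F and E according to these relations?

2

Chaining upward from E reaches: Z, M, B.
Chaining downward from F reaches: K, H, Z, Y, G, M.
Strictly between E and F are those in both lists: Z, M — 2 elements.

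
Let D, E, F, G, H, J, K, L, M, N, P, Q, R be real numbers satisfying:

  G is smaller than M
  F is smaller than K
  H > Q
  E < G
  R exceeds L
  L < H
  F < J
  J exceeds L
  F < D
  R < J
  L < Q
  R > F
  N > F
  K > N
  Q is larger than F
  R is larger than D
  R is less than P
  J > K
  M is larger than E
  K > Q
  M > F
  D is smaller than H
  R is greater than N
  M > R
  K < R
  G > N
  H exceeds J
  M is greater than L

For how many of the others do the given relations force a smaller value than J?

Directly below J: L, F, K, R.
One step further: D, N, Q (7 so far).
Nothing else is reachable below J; 7 in all.

7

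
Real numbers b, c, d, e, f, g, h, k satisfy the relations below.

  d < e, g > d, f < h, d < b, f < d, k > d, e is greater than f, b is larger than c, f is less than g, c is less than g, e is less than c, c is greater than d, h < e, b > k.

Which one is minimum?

h is not least since f < h; d is not least since f < d; e is not least since f < e; c is not least since d < c; g is not least since c < g; k is not least since d < k; b is not least since d < b.
Only f has nothing below it, so f is the minimum.

f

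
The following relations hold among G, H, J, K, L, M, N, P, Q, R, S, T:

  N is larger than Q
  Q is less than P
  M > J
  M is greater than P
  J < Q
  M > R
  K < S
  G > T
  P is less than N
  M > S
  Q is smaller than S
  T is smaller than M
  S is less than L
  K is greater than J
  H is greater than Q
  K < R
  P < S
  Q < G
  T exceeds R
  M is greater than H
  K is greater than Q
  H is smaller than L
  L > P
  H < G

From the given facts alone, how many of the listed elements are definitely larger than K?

6

The elements the relations force above K are S, R, T, L, G, M — no chain reaches any other.
That is 6.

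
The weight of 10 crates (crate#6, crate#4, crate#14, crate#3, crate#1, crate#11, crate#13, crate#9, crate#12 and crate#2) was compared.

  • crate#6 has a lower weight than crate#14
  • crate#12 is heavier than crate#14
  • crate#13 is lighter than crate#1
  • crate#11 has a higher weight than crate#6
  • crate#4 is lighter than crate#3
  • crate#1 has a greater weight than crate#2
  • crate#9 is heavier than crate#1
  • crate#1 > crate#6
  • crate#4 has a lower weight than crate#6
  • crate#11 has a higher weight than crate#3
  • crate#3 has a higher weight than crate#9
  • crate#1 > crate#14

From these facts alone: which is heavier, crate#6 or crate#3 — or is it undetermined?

Following the relations from crate#6: crate#6 < crate#14 < crate#1 < crate#9 < crate#3.
So crate#3 is heavier.

crate#3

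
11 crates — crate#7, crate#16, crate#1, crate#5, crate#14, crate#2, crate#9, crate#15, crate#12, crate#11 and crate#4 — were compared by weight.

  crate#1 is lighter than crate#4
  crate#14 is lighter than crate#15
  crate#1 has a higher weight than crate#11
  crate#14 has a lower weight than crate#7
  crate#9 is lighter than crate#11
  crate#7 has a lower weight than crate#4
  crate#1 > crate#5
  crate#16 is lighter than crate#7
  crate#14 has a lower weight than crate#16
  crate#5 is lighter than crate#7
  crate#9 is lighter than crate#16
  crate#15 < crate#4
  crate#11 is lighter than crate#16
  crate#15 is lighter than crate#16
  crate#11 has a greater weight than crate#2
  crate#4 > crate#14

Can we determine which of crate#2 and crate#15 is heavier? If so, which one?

Following every chain through crate#2: above crate#2 we get crate#11, crate#16, crate#7, crate#1, crate#4.
crate#15 is not reached, and no chain runs the other way from crate#15 to crate#2.
So the given relations leave the order of crate#2 and crate#15 undetermined.

undetermined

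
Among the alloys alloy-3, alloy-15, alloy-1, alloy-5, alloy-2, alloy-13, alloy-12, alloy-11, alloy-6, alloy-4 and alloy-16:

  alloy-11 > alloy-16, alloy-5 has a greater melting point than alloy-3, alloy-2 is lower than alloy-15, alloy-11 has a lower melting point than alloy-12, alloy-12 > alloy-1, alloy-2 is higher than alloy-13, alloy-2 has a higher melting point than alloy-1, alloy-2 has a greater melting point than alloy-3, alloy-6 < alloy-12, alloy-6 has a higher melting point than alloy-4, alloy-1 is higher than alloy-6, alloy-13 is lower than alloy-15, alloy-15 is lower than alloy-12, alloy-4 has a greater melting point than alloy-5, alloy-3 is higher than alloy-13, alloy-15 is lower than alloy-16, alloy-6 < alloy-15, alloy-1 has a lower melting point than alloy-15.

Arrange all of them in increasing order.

alloy-13 < alloy-3 < alloy-5 < alloy-4 < alloy-6 < alloy-1 < alloy-2 < alloy-15 < alloy-16 < alloy-11 < alloy-12

Nothing is placed below alloy-13, so it is least; from there alloy-13 < alloy-3; alloy-3 < alloy-5; alloy-5 < alloy-4; alloy-4 < alloy-6; alloy-6 < alloy-1; alloy-1 < alloy-2; alloy-2 < alloy-15; alloy-15 < alloy-16; alloy-16 < alloy-11; alloy-11 < alloy-12, each given directly.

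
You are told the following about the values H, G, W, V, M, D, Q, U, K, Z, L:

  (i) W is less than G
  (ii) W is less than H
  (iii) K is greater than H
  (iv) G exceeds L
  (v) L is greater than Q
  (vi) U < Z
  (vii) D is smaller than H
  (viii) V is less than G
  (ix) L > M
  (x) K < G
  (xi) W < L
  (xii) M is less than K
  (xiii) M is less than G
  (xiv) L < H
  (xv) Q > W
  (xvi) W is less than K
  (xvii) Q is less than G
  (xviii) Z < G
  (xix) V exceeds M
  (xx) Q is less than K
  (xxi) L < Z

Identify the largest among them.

G

Chaining downward from G: directly below it, M, V, W, Q, L, Z, K; then U, H; then D.
That covers every other element, and nothing is given above G, so G is the largest.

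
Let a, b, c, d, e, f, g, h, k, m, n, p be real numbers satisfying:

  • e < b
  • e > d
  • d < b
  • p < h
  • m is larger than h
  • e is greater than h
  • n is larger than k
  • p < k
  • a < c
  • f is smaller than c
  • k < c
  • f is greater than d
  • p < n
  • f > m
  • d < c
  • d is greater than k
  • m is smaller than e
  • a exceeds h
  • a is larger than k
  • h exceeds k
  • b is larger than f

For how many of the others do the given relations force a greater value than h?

6

Directly above h: m, a, e.
One step further: f, c, b (6 so far).
No other element is forced above h by the given relations, so the count is 6.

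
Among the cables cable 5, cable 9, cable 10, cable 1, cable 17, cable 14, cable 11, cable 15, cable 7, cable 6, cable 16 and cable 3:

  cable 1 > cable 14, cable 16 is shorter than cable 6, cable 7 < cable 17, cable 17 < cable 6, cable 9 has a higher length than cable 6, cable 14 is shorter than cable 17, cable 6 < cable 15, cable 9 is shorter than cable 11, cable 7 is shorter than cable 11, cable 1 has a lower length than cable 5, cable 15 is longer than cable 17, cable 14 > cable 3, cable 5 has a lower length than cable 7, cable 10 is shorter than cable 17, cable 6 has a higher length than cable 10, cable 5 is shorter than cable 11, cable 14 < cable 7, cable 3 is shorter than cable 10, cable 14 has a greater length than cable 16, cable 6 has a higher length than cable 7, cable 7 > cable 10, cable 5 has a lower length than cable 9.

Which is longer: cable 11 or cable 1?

cable 11

Following the relations from cable 1: cable 1 < cable 5 < cable 7 < cable 17 < cable 6 < cable 9 < cable 11.
So cable 1 < cable 11; cable 11 is the longer of the two.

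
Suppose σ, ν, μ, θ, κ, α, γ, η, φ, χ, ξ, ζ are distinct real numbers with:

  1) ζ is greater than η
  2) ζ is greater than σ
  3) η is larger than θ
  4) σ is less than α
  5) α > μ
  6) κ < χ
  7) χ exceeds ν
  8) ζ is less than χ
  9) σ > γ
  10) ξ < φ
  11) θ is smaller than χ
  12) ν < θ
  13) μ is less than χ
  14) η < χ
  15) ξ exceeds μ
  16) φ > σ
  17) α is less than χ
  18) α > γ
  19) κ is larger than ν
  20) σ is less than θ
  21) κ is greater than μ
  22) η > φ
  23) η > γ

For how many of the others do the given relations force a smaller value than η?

7

From η the given relations immediately reach γ, θ, φ.
From those, σ, ν, ξ — 6 in total.
From those, μ — 7 in total.
No other element is forced below η by the given relations, so the count is 7.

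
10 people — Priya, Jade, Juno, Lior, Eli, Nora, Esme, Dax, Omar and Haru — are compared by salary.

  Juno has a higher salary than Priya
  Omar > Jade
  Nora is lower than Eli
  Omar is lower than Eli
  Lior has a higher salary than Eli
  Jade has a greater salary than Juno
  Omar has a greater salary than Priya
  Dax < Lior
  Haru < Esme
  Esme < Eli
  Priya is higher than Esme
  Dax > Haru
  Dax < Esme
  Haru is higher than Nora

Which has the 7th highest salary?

The consecutive relations fix a unique order: Nora < Haru < Dax < Esme < Priya < Juno < Jade < Omar < Eli < Lior.
The 7th largest is Esme.

Esme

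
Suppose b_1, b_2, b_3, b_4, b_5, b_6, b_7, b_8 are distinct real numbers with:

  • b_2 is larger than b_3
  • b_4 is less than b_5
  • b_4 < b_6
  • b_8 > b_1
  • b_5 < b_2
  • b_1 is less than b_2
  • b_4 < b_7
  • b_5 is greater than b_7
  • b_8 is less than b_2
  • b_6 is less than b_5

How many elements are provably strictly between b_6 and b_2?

1

The relations place b_6 below b_2. An element lies strictly between them when it is forced above b_6 and also forced below b_2.
Above b_6: {b_5}. Below b_2: {b_4, b_1, b_8, b_7, b_3, b_5}.
Intersection: {b_5} — 1.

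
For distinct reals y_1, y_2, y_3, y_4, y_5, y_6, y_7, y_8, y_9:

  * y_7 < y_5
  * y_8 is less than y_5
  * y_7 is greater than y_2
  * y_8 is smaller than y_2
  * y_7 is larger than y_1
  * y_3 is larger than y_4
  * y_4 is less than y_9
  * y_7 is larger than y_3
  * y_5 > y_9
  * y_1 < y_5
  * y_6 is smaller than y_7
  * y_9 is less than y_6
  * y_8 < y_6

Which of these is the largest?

Chaining downward from y_5: directly below it, y_8, y_9, y_1, y_7; then y_2, y_4, y_3, y_6.
That covers every other element, and nothing is given above y_5, so y_5 is the largest.

y_5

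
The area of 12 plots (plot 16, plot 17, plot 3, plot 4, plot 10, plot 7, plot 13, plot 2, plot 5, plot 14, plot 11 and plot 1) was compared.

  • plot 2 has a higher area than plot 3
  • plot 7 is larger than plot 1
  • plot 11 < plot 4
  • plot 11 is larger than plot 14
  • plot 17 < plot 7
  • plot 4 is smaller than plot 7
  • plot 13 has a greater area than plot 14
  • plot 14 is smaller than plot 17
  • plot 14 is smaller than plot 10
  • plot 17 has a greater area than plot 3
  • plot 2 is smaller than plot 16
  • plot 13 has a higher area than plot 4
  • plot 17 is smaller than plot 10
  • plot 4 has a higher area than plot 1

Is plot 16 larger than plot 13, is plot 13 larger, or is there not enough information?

undetermined

Following every chain through plot 16: below plot 16 we get plot 3, plot 2.
plot 13 is not reached, and no chain runs the other way from plot 13 to plot 16.
So the given relations leave the order of plot 16 and plot 13 undetermined.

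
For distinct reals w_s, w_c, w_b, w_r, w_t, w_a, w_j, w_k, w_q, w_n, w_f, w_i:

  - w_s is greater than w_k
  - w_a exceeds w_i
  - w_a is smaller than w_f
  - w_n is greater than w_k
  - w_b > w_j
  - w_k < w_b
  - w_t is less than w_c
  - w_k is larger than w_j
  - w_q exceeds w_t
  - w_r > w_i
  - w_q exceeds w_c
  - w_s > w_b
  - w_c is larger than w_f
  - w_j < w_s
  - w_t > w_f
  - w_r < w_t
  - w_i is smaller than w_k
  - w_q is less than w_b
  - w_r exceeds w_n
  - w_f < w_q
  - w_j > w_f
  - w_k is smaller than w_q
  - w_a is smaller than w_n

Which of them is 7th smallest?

w_r

Piecing the relations together gives one ordering: w_i < w_a < w_f < w_j < w_k < w_n < w_r < w_t < w_c < w_q < w_b < w_s.
The 7th smallest is w_r.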